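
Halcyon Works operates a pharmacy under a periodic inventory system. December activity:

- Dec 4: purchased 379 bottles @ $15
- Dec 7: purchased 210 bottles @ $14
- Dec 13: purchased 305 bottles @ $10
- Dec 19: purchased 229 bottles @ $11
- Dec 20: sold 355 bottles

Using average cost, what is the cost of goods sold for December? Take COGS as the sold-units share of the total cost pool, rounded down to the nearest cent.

COGS = $4,486.97

Dec 20, sell 355: 355/1123 × $14,194.00 → $4,486.97
Ending inventory (cost pool remaining) = $9,707.03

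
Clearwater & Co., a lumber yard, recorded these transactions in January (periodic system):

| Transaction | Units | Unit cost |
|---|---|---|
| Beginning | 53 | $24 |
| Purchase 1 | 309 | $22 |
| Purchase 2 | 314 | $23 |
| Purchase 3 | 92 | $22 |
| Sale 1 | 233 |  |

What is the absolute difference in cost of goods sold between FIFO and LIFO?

FIFO COGS: 53 @ $24 + 180 @ $22 = $5,232
LIFO COGS: 92 @ $22 + 141 @ $23 = $5,267
Difference = |$5,232 − $5,267| = $35

$35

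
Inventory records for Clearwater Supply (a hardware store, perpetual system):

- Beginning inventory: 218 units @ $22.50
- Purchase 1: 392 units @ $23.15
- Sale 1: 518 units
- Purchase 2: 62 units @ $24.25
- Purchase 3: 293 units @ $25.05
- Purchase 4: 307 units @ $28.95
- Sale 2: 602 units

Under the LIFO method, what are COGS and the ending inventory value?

Sale 1 (518) [LIFO — newest first]: 392 @ $23.15 + 126 @ $22.50 = $11,909.80
Sale 2 (602) [LIFO — newest first]: 307 @ $28.95 + 293 @ $25.05 + 2 @ $24.25 = $16,275.80
Total COGS = $11,909.80 + $16,275.80 = $28,185.60
Ending inventory: 92 @ $22.50 + 60 @ $24.25 = $3,525.00

COGS = $28,185.60; ending inventory = $3,525.00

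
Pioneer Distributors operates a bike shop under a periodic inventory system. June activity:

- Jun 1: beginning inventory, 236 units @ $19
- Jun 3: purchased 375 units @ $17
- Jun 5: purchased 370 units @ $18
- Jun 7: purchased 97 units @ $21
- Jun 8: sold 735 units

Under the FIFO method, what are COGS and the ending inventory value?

Jun 8, 735 sold [FIFO — oldest first]: 236 @ $19 + 375 @ $17 + 124 @ $18 = $13,091
Ending inventory: 246 @ $18 + 97 @ $21 = $6,465

COGS = $13,091; ending inventory = $6,465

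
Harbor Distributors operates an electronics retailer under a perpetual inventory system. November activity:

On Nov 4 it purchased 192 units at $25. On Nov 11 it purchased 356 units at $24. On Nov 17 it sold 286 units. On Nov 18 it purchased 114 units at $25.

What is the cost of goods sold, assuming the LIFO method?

Nov 17, 286 sold [LIFO — newest first]: 286 @ $24 = $6,864
Ending inventory: 192 @ $25 + 70 @ $24 + 114 @ $25 = $9,330
Check: goods available $16,194 = COGS $6,864 + ending $9,330

COGS = $6,864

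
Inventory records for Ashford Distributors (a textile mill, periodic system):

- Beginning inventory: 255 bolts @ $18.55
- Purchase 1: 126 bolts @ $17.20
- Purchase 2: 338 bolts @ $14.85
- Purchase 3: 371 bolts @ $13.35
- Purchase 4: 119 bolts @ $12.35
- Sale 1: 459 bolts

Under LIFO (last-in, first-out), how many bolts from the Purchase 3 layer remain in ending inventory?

Sale 1 (459) [LIFO — newest first]: 119 @ $12.35 + 340 @ $13.35 = $6,008.65
Ending inventory: 255 @ $18.55 + 126 @ $17.20 + 338 @ $14.85 + 31 @ $13.35 = $12,330.60

31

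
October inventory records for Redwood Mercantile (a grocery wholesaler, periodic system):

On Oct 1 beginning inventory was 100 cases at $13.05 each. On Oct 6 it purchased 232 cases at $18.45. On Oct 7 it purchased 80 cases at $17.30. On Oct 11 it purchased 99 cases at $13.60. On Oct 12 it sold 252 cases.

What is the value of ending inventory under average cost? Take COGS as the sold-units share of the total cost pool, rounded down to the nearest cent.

Ending inventory = $4,214.86

Oct 12, sell 252: 252/511 × $8,315.80 → $4,100.94
Ending inventory (cost pool remaining) = $4,214.86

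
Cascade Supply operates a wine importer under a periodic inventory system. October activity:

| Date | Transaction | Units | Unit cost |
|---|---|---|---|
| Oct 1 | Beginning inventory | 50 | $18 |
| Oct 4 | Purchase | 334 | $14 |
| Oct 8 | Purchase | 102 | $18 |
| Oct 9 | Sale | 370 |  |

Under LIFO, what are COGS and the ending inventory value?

Oct 9, 370 sold [LIFO — newest first]: 102 @ $18 + 268 @ $14 = $5,588
Ending inventory: 50 @ $18 + 66 @ $14 = $1,824

COGS = $5,588; ending inventory = $1,824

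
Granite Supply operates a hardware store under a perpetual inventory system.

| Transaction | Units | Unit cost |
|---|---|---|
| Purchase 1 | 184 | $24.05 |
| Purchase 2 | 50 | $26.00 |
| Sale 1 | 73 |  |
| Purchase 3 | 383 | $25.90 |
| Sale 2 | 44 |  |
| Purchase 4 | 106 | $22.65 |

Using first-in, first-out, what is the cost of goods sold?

Sale 1 (73) [FIFO — oldest first]: 73 @ $24.05 = $1,755.65
Sale 2 (44) [FIFO — oldest first]: 44 @ $24.05 = $1,058.20
Total COGS = $1,755.65 + $1,058.20 = $2,813.85
Ending inventory: 67 @ $24.05 + 50 @ $26.00 + 383 @ $25.90 + 106 @ $22.65 = $15,231.95

COGS = $2,813.85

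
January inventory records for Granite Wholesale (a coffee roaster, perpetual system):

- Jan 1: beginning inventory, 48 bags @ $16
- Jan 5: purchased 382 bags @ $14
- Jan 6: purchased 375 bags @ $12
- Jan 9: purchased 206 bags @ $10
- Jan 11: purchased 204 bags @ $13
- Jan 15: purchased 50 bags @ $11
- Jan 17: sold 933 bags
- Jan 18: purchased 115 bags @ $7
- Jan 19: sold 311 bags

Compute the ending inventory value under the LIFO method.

Jan 17, 933 sold [LIFO — newest first]: 50 @ $11 + 204 @ $13 + 206 @ $10 + 375 @ $12 + 98 @ $14 = $11,134
Jan 19, 311 sold [LIFO — newest first]: 115 @ $7 + 196 @ $14 = $3,549
Total COGS = $11,134 + $3,549 = $14,683
Ending inventory: 48 @ $16 + 88 @ $14 = $2,000

Ending inventory = $2,000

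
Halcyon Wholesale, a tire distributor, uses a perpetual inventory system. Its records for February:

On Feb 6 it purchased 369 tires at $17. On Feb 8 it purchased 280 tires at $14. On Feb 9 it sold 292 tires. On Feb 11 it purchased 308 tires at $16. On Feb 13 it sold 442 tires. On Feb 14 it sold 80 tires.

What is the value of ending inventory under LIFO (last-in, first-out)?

Feb 9, 292 sold [LIFO — newest first]: 280 @ $14 + 12 @ $17 = $4,124
Feb 13, 442 sold [LIFO — newest first]: 308 @ $16 + 134 @ $17 = $7,206
Feb 14, 80 sold [LIFO — newest first]: 80 @ $17 = $1,360
Total COGS = $4,124 + $7,206 + $1,360 = $12,690
Ending inventory: 143 @ $17 = $2,431

Ending inventory = $2,431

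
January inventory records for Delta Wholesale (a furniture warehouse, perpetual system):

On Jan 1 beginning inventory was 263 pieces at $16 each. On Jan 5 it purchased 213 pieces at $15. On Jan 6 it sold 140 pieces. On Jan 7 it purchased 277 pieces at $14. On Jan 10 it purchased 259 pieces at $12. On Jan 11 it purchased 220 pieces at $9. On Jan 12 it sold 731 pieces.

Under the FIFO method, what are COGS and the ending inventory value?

Jan 6, 140 sold [FIFO — oldest first]: 140 @ $16 = $2,240
Jan 12, 731 sold [FIFO — oldest first]: 123 @ $16 + 213 @ $15 + 277 @ $14 + 118 @ $12 = $10,457
Total COGS = $2,240 + $10,457 = $12,697
Ending inventory: 141 @ $12 + 220 @ $9 = $3,672

COGS = $12,697; ending inventory = $3,672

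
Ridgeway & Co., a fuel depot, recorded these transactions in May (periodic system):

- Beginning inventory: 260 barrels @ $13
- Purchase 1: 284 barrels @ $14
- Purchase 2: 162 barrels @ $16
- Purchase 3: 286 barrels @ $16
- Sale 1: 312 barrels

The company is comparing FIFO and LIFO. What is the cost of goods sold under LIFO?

COGS = $4,992

FIFO COGS: 260 @ $13 + 52 @ $14 = $4,108
LIFO COGS: 286 @ $16 + 26 @ $16 = $4,992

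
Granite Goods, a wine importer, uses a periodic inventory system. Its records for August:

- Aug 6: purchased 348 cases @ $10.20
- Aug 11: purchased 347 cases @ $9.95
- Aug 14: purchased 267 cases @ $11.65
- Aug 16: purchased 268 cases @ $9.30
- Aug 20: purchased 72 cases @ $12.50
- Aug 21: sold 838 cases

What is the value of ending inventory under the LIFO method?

Aug 21, 838 sold [LIFO — newest first]: 72 @ $12.50 + 268 @ $9.30 + 267 @ $11.65 + 231 @ $9.95 = $8,801.40
Ending inventory: 348 @ $10.20 + 116 @ $9.95 = $4,703.80

Ending inventory = $4,703.80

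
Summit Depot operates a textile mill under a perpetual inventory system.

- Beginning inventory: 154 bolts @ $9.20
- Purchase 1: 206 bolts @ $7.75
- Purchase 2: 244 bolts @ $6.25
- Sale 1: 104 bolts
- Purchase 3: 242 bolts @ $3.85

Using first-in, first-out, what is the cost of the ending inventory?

Ending inventory = $4,513.20

Sale 1 (104) [FIFO — oldest first]: 104 @ $9.20 = $956.80
Ending inventory: 50 @ $9.20 + 206 @ $7.75 + 244 @ $6.25 + 242 @ $3.85 = $4,513.20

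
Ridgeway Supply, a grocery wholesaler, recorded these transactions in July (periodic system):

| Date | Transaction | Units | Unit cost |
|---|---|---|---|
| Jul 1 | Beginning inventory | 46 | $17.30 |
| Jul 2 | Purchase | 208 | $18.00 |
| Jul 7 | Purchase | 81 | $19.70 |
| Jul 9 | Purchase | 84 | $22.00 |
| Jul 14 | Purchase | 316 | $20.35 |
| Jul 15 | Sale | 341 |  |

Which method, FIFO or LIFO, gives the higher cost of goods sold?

LIFO

FIFO COGS: 46 @ $17.30 + 208 @ $18.00 + 81 @ $19.70 + 6 @ $22.00 = $6,267.50
LIFO COGS: 316 @ $20.35 + 25 @ $22.00 = $6,980.60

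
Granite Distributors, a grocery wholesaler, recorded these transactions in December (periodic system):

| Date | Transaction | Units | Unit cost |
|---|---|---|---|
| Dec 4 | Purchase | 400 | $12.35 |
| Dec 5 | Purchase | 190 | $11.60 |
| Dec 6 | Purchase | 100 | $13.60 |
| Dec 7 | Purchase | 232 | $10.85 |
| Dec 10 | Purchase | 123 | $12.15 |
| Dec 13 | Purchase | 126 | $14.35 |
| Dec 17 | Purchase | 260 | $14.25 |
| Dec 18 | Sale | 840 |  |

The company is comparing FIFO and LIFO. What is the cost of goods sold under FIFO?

COGS = $10,131.50

FIFO COGS: 400 @ $12.35 + 190 @ $11.60 + 100 @ $13.60 + 150 @ $10.85 = $10,131.50
LIFO COGS: 260 @ $14.25 + 126 @ $14.35 + 123 @ $12.15 + 232 @ $10.85 + 99 @ $13.60 = $10,871.15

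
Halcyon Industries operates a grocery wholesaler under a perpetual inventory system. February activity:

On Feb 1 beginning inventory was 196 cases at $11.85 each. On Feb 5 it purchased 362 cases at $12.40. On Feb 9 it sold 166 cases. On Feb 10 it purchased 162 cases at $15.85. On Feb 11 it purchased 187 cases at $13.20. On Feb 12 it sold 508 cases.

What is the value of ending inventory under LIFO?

Feb 9, 166 sold [LIFO — newest first]: 166 @ $12.40 = $2,058.40
Feb 12, 508 sold [LIFO — newest first]: 187 @ $13.20 + 162 @ $15.85 + 159 @ $12.40 = $7,007.70
Total COGS = $2,058.40 + $7,007.70 = $9,066.10
Ending inventory: 196 @ $11.85 + 37 @ $12.40 = $2,781.40

Ending inventory = $2,781.40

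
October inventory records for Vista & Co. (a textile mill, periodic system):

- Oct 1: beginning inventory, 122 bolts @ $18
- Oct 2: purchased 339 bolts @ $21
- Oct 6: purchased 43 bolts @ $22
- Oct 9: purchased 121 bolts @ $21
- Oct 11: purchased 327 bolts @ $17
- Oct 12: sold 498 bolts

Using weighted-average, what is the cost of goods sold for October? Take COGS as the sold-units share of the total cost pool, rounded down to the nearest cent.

Oct 12, sell 498: 498/952 × $18,361.00 → $9,604.80
Ending inventory (cost pool remaining) = $8,756.20

COGS = $9,604.80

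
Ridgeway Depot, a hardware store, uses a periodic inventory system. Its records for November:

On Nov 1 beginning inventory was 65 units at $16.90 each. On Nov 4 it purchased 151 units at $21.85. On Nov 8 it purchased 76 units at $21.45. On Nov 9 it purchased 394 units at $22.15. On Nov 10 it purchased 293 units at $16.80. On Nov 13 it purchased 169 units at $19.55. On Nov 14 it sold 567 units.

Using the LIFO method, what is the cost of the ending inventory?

Nov 14, 567 sold [LIFO — newest first]: 169 @ $19.55 + 293 @ $16.80 + 105 @ $22.15 = $10,552.10
Ending inventory: 65 @ $16.90 + 151 @ $21.85 + 76 @ $21.45 + 289 @ $22.15 = $12,429.40

Ending inventory = $12,429.40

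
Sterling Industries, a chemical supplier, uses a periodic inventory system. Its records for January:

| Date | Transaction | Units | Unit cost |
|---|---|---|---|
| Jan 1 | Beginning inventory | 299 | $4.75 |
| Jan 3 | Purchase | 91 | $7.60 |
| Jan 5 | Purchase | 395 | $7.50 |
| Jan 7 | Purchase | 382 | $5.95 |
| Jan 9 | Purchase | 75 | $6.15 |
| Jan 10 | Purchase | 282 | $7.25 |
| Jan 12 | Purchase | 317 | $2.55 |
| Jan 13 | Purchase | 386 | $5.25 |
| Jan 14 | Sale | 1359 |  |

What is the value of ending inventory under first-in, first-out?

Ending inventory = $4,031.10

Jan 14, 1359 sold [FIFO — oldest first]: 299 @ $4.75 + 91 @ $7.60 + 395 @ $7.50 + 382 @ $5.95 + 75 @ $6.15 + 117 @ $7.25 = $8,656.75
Ending inventory: 165 @ $7.25 + 317 @ $2.55 + 386 @ $5.25 = $4,031.10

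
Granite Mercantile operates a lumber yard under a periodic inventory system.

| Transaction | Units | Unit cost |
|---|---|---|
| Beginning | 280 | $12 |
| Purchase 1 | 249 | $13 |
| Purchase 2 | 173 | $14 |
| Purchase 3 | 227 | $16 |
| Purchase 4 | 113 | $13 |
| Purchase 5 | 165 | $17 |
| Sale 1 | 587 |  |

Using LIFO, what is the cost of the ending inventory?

Ending inventory = $7,871

Sale 1 (587) [LIFO — newest first]: 165 @ $17 + 113 @ $13 + 227 @ $16 + 82 @ $14 = $9,054
Ending inventory: 280 @ $12 + 249 @ $13 + 91 @ $14 = $7,871
Check: goods available $16,925 = COGS $9,054 + ending $7,871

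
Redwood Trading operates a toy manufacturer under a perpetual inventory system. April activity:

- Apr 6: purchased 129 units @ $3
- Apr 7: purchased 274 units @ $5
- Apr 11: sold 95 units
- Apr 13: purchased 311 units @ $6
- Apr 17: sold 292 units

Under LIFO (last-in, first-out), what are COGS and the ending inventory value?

Apr 11, 95 sold [LIFO — newest first]: 95 @ $5 = $475
Apr 17, 292 sold [LIFO — newest first]: 292 @ $6 = $1,752
Total COGS = $475 + $1,752 = $2,227
Ending inventory: 129 @ $3 + 179 @ $5 + 19 @ $6 = $1,396

COGS = $2,227; ending inventory = $1,396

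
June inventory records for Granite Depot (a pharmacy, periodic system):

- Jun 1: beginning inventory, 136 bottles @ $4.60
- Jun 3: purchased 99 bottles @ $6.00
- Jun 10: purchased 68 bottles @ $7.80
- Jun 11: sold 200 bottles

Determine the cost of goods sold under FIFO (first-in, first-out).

Jun 11, 200 sold [FIFO — oldest first]: 136 @ $4.60 + 64 @ $6.00 = $1,009.60
Ending inventory: 35 @ $6.00 + 68 @ $7.80 = $740.40

COGS = $1,009.60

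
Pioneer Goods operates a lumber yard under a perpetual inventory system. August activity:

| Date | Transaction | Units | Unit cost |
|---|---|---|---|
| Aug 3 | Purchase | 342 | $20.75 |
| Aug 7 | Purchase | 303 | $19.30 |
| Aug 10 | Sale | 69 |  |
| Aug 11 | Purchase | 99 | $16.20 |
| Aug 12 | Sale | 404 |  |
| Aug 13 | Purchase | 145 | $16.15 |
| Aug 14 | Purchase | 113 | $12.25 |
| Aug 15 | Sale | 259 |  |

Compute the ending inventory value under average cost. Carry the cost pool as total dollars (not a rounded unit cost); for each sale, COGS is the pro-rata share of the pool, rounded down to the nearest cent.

Ending inventory = $4,599.14

After Aug 3: 342 on hand, pool $7,096.50 (≈ $20.7500 each)
After Aug 7: 645 on hand, pool $12,944.40 (≈ $20.0688 each)
Aug 10, sell 69: 69/645 × $12,944.40 → $1,384.74
After Aug 11: 675 on hand, pool $13,163.46 (≈ $19.5014 each)
Aug 12, sell 404: 404/675 × $13,163.46 → $7,878.57
After Aug 13: 416 on hand, pool $7,626.64 (≈ $18.3333 each)
After Aug 14: 529 on hand, pool $9,010.89 (≈ $17.0338 each)
Aug 15, sell 259: 259/529 × $9,010.89 → $4,411.75
Total COGS = $1,384.74 + $7,878.57 + $4,411.75 = $13,675.06
Ending inventory (cost pool remaining) = $4,599.14
Check: goods available $18,274.20 = COGS $13,675.06 + ending $4,599.14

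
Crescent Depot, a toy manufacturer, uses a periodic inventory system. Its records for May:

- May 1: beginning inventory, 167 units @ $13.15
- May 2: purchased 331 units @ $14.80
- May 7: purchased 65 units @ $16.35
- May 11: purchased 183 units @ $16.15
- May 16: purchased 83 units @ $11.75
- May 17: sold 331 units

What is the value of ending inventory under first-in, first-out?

Ending inventory = $7,465.05

May 17, 331 sold [FIFO — oldest first]: 167 @ $13.15 + 164 @ $14.80 = $4,623.25
Ending inventory: 167 @ $14.80 + 65 @ $16.35 + 183 @ $16.15 + 83 @ $11.75 = $7,465.05
Check: goods available $12,088.30 = COGS $4,623.25 + ending $7,465.05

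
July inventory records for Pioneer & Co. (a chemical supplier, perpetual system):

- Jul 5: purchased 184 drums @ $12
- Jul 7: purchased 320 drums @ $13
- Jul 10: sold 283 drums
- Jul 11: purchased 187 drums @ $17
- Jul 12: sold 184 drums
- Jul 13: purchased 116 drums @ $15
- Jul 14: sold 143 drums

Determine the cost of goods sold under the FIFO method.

COGS = $8,170

Jul 10, 283 sold [FIFO — oldest first]: 184 @ $12 + 99 @ $13 = $3,495
Jul 12, 184 sold [FIFO — oldest first]: 184 @ $13 = $2,392
Jul 14, 143 sold [FIFO — oldest first]: 37 @ $13 + 106 @ $17 = $2,283
Total COGS = $3,495 + $2,392 + $2,283 = $8,170
Ending inventory: 81 @ $17 + 116 @ $15 = $3,117
Check: goods available $11,287 = COGS $8,170 + ending $3,117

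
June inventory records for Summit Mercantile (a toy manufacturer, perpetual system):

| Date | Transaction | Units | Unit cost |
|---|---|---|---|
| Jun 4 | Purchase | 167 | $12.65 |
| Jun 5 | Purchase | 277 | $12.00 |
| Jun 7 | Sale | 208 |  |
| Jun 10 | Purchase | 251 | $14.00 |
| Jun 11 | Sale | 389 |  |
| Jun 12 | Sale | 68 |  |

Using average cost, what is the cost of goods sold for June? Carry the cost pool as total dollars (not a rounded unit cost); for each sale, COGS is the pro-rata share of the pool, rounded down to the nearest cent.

After Jun 4: 167 on hand, pool $2,112.55 (≈ $12.6500 each)
After Jun 5: 444 on hand, pool $5,436.55 (≈ $12.2445 each)
Jun 7, sell 208: 208/444 × $5,436.55 → $2,546.85
After Jun 10: 487 on hand, pool $6,403.70 (≈ $13.1493 each)
Jun 11, sell 389: 389/487 × $6,403.70 → $5,115.07
Jun 12, sell 68: 68/98 × $1,288.63 → $894.15
Total COGS = $2,546.85 + $5,115.07 + $894.15 = $8,556.07
Ending inventory (cost pool remaining) = $394.48
Check: goods available $8,950.55 = COGS $8,556.07 + ending $394.48

COGS = $8,556.07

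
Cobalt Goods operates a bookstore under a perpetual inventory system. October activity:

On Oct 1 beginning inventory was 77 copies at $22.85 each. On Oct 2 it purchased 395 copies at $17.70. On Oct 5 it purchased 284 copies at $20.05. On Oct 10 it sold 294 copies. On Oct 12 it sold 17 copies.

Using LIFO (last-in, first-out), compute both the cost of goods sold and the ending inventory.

COGS = $6,172.10; ending inventory = $8,273.05

Oct 10, 294 sold [LIFO — newest first]: 284 @ $20.05 + 10 @ $17.70 = $5,871.20
Oct 12, 17 sold [LIFO — newest first]: 17 @ $17.70 = $300.90
Total COGS = $5,871.20 + $300.90 = $6,172.10
Ending inventory: 77 @ $22.85 + 368 @ $17.70 = $8,273.05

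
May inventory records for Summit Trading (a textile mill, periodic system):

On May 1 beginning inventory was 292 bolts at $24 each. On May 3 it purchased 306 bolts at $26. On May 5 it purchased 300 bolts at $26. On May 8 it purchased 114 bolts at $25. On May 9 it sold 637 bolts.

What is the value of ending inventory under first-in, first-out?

Ending inventory = $9,636

May 9, 637 sold [FIFO — oldest first]: 292 @ $24 + 306 @ $26 + 39 @ $26 = $15,978
Ending inventory: 261 @ $26 + 114 @ $25 = $9,636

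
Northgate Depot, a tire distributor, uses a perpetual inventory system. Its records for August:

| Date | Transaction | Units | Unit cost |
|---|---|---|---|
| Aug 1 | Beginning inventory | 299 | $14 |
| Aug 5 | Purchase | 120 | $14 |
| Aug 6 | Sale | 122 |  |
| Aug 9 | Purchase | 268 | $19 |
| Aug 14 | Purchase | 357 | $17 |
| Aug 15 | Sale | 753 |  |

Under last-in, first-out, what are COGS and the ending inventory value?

COGS = $14,661; ending inventory = $2,366

Aug 6, 122 sold [LIFO — newest first]: 120 @ $14 + 2 @ $14 = $1,708
Aug 15, 753 sold [LIFO — newest first]: 357 @ $17 + 268 @ $19 + 128 @ $14 = $12,953
Total COGS = $1,708 + $12,953 = $14,661
Ending inventory: 169 @ $14 = $2,366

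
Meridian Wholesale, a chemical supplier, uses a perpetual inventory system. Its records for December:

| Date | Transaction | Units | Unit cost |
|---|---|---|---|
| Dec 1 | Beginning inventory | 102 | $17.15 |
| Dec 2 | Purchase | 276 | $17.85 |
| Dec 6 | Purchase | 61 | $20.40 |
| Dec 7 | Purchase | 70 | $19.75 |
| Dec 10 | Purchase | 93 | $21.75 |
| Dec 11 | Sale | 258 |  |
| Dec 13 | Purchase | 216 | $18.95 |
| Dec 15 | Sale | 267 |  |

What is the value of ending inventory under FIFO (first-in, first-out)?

Ending inventory = $5,767.95

Dec 11, 258 sold [FIFO — oldest first]: 102 @ $17.15 + 156 @ $17.85 = $4,533.90
Dec 15, 267 sold [FIFO — oldest first]: 120 @ $17.85 + 61 @ $20.40 + 70 @ $19.75 + 16 @ $21.75 = $5,116.90
Total COGS = $4,533.90 + $5,116.90 = $9,650.80
Ending inventory: 77 @ $21.75 + 216 @ $18.95 = $5,767.95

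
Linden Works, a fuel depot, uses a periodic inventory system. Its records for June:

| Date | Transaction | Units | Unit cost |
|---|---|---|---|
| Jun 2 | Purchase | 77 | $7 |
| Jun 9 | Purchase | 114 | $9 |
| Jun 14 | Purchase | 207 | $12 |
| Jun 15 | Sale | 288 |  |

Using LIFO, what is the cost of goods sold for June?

COGS = $3,213

Jun 15, 288 sold [LIFO — newest first]: 207 @ $12 + 81 @ $9 = $3,213
Ending inventory: 77 @ $7 + 33 @ $9 = $836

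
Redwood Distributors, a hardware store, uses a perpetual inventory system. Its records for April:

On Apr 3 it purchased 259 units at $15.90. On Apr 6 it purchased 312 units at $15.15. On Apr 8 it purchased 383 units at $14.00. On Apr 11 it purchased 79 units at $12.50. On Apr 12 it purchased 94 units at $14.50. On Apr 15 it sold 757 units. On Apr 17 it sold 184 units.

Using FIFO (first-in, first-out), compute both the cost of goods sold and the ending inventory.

COGS = $14,024.90; ending inventory = $2,532.50

Apr 15, 757 sold [FIFO — oldest first]: 259 @ $15.90 + 312 @ $15.15 + 186 @ $14.00 = $11,448.90
Apr 17, 184 sold [FIFO — oldest first]: 184 @ $14.00 = $2,576.00
Total COGS = $11,448.90 + $2,576.00 = $14,024.90
Ending inventory: 13 @ $14.00 + 79 @ $12.50 + 94 @ $14.50 = $2,532.50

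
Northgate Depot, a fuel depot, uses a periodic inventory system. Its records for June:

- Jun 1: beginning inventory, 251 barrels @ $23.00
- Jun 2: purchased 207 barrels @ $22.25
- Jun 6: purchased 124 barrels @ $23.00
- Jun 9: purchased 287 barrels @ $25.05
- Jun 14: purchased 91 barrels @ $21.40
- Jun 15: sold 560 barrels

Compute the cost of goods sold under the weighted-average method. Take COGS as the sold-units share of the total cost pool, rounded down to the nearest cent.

Jun 15, sell 560: 560/960 × $22,367.50 → $13,047.70
Ending inventory (cost pool remaining) = $9,319.80

COGS = $13,047.70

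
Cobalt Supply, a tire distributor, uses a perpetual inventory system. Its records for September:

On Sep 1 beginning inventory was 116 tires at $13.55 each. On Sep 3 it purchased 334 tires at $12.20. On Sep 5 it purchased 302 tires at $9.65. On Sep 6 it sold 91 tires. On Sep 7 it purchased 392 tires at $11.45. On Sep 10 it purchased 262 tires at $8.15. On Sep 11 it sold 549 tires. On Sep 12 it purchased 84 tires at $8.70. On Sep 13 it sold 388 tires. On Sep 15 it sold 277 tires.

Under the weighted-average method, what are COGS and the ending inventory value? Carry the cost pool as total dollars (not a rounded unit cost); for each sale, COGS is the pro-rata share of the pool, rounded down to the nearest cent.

After Sep 1: 116 on hand, pool $1,571.80 (≈ $13.5500 each)
After Sep 3: 450 on hand, pool $5,646.60 (≈ $12.5480 each)
After Sep 5: 752 on hand, pool $8,560.90 (≈ $11.3842 each)
Sep 6, sell 91: 91/752 × $8,560.90 → $1,035.95
After Sep 7: 1053 on hand, pool $12,013.35 (≈ $11.4087 each)
After Sep 10: 1315 on hand, pool $14,148.65 (≈ $10.7594 each)
Sep 11, sell 549: 549/1315 × $14,148.65 → $5,906.92
After Sep 12: 850 on hand, pool $8,972.53 (≈ $10.5559 each)
Sep 13, sell 388: 388/850 × $8,972.53 → $4,095.69
Sep 15, sell 277: 277/462 × $4,876.84 → $2,923.99
Total COGS = $1,035.95 + $5,906.92 + $4,095.69 + $2,923.99 = $13,962.55
Ending inventory (cost pool remaining) = $1,952.85

COGS = $13,962.55; ending inventory = $1,952.85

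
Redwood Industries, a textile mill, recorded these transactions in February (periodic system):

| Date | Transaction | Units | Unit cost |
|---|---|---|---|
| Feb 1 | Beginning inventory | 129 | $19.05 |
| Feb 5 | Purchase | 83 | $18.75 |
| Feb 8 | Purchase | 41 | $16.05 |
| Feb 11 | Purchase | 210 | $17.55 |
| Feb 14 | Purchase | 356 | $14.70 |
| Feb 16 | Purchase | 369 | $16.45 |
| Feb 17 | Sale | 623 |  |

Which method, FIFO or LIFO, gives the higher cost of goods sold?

FIFO

FIFO COGS: 129 @ $19.05 + 83 @ $18.75 + 41 @ $16.05 + 210 @ $17.55 + 160 @ $14.70 = $10,709.25
LIFO COGS: 369 @ $16.45 + 254 @ $14.70 = $9,803.85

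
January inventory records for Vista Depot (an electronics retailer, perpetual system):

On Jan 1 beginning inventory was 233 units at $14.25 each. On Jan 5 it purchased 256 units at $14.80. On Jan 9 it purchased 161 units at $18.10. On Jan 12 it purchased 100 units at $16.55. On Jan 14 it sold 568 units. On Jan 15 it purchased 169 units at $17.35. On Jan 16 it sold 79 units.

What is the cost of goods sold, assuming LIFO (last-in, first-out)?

COGS = $10,455.30

Jan 14, 568 sold [LIFO — newest first]: 100 @ $16.55 + 161 @ $18.10 + 256 @ $14.80 + 51 @ $14.25 = $9,084.65
Jan 16, 79 sold [LIFO — newest first]: 79 @ $17.35 = $1,370.65
Total COGS = $9,084.65 + $1,370.65 = $10,455.30
Ending inventory: 182 @ $14.25 + 90 @ $17.35 = $4,155.00
Check: goods available $14,610.30 = COGS $10,455.30 + ending $4,155.00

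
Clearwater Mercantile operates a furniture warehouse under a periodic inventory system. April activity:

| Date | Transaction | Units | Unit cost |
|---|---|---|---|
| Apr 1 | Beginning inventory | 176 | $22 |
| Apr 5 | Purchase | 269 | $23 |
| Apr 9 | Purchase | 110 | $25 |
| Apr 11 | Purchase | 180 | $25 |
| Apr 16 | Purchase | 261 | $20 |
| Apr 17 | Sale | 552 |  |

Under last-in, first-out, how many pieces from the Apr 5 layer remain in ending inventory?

268

Apr 17, 552 sold [LIFO — newest first]: 261 @ $20 + 180 @ $25 + 110 @ $25 + 1 @ $23 = $12,493
Ending inventory: 176 @ $22 + 268 @ $23 = $10,036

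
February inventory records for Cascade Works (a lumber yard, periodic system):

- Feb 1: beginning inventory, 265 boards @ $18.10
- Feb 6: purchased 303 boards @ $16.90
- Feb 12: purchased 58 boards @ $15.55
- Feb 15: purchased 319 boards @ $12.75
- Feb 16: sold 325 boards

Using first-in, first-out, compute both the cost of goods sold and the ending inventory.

COGS = $5,810.50; ending inventory = $9,075.85

Feb 16, 325 sold [FIFO — oldest first]: 265 @ $18.10 + 60 @ $16.90 = $5,810.50
Ending inventory: 243 @ $16.90 + 58 @ $15.55 + 319 @ $12.75 = $9,075.85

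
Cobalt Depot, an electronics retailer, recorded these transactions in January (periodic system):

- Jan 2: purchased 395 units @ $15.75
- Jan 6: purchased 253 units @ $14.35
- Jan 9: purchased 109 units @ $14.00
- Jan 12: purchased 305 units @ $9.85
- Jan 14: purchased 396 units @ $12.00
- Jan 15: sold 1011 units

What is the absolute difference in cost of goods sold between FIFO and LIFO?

FIFO COGS: 395 @ $15.75 + 253 @ $14.35 + 109 @ $14.00 + 254 @ $9.85 = $13,879.70
LIFO COGS: 396 @ $12.00 + 305 @ $9.85 + 109 @ $14.00 + 201 @ $14.35 = $12,166.60
Difference = |$13,879.70 − $12,166.60| = $1,713.10

$1,713.10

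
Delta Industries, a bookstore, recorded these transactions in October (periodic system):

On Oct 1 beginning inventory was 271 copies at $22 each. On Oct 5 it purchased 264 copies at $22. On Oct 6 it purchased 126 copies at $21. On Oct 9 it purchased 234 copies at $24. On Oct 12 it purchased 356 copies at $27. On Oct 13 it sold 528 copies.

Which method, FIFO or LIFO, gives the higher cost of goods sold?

LIFO

FIFO COGS: 271 @ $22 + 257 @ $22 = $11,616
LIFO COGS: 356 @ $27 + 172 @ $24 = $13,740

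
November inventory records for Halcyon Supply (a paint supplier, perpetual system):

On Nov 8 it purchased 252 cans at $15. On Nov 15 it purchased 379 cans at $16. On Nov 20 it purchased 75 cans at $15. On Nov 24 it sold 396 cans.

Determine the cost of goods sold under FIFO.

Nov 24, 396 sold [FIFO — oldest first]: 252 @ $15 + 144 @ $16 = $6,084
Ending inventory: 235 @ $16 + 75 @ $15 = $4,885
Check: goods available $10,969 = COGS $6,084 + ending $4,885

COGS = $6,084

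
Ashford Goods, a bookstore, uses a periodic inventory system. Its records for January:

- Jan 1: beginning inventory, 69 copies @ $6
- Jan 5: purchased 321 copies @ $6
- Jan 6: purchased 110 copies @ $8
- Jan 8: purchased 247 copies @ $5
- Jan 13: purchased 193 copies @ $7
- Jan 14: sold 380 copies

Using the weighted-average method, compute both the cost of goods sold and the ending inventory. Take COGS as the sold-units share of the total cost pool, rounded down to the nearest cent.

Jan 14, sell 380: 380/940 × $5,806.00 → $2,347.10
Ending inventory (cost pool remaining) = $3,458.90

COGS = $2,347.10; ending inventory = $3,458.90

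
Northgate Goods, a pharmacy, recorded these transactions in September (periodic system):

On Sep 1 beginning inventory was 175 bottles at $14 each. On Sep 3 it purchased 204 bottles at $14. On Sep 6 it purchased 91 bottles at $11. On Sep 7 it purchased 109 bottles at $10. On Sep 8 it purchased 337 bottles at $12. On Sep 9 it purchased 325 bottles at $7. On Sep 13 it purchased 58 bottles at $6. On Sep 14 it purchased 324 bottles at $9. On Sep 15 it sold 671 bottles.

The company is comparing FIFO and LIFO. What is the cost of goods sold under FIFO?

COGS = $8,501

FIFO COGS: 175 @ $14 + 204 @ $14 + 91 @ $11 + 109 @ $10 + 92 @ $12 = $8,501
LIFO COGS: 324 @ $9 + 58 @ $6 + 289 @ $7 = $5,287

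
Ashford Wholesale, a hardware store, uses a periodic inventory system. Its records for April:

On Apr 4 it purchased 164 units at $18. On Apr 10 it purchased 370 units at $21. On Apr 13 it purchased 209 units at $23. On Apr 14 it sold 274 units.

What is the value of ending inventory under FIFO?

Apr 14, 274 sold [FIFO — oldest first]: 164 @ $18 + 110 @ $21 = $5,262
Ending inventory: 260 @ $21 + 209 @ $23 = $10,267

Ending inventory = $10,267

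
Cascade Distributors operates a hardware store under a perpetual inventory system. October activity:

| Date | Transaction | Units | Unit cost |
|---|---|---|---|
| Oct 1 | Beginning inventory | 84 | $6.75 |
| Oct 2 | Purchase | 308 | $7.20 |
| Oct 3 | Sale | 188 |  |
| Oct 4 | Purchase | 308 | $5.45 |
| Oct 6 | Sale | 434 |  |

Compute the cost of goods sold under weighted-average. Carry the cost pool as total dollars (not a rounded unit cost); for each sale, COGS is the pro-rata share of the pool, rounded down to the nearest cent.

After Oct 1: 84 on hand, pool $567.00 (≈ $6.7500 each)
After Oct 2: 392 on hand, pool $2,784.60 (≈ $7.1036 each)
Oct 3, sell 188: 188/392 × $2,784.60 → $1,335.47
After Oct 4: 512 on hand, pool $3,127.73 (≈ $6.1088 each)
Oct 6, sell 434: 434/512 × $3,127.73 → $2,651.23
Total COGS = $1,335.47 + $2,651.23 = $3,986.70
Ending inventory (cost pool remaining) = $476.50

COGS = $3,986.70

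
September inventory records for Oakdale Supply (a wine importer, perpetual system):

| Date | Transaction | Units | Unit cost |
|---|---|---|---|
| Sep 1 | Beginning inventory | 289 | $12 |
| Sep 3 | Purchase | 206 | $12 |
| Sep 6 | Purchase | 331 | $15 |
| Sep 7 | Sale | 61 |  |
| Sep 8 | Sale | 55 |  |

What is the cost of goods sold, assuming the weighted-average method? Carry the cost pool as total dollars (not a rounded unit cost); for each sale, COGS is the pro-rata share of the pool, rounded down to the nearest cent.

After Sep 1: 289 on hand, pool $3,468.00 (≈ $12.0000 each)
After Sep 3: 495 on hand, pool $5,940.00 (≈ $12.0000 each)
After Sep 6: 826 on hand, pool $10,905.00 (≈ $13.2022 each)
Sep 7, sell 61: 61/826 × $10,905.00 → $805.33
Sep 8, sell 55: 55/765 × $10,099.67 → $726.12
Total COGS = $805.33 + $726.12 = $1,531.45
Ending inventory (cost pool remaining) = $9,373.55
Check: goods available $10,905.00 = COGS $1,531.45 + ending $9,373.55

COGS = $1,531.45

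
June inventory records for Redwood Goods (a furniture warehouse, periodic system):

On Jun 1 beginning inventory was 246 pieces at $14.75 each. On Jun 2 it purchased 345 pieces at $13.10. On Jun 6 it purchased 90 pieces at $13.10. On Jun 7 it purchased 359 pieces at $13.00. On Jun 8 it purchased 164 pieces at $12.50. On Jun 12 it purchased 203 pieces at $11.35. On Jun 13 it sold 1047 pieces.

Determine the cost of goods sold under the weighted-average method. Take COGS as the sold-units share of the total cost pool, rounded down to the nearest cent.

COGS = $13,653.45

Jun 13, sell 1047: 1047/1407 × $18,348.05 → $13,653.45
Ending inventory (cost pool remaining) = $4,694.60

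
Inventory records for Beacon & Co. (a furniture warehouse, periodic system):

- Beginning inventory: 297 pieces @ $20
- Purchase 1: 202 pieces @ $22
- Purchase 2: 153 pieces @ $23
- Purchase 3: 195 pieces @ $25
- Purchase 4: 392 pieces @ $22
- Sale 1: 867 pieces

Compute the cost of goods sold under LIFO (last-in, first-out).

COGS = $19,812

Sale 1 (867) [LIFO — newest first]: 392 @ $22 + 195 @ $25 + 153 @ $23 + 127 @ $22 = $19,812
Ending inventory: 297 @ $20 + 75 @ $22 = $7,590
Check: goods available $27,402 = COGS $19,812 + ending $7,590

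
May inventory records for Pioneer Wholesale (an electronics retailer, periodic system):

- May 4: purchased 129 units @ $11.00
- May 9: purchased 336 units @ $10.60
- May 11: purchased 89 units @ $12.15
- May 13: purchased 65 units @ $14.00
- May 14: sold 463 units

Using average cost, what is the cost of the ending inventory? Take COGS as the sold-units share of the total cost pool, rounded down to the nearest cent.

Ending inventory = $1,757.07

May 14, sell 463: 463/619 × $6,971.95 → $5,214.88
Ending inventory (cost pool remaining) = $1,757.07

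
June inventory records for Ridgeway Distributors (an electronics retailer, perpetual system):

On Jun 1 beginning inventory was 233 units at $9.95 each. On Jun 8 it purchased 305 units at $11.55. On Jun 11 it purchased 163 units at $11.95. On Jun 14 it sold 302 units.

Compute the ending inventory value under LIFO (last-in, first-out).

Ending inventory = $4,235.65

Jun 14, 302 sold [LIFO — newest first]: 163 @ $11.95 + 139 @ $11.55 = $3,553.30
Ending inventory: 233 @ $9.95 + 166 @ $11.55 = $4,235.65
Check: goods available $7,788.95 = COGS $3,553.30 + ending $4,235.65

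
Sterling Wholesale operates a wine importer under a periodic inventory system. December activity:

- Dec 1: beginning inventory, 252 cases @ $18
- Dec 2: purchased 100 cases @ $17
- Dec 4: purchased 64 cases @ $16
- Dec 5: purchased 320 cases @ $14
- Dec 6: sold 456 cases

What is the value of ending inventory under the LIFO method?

Dec 6, 456 sold [LIFO — newest first]: 320 @ $14 + 64 @ $16 + 72 @ $17 = $6,728
Ending inventory: 252 @ $18 + 28 @ $17 = $5,012
Check: goods available $11,740 = COGS $6,728 + ending $5,012

Ending inventory = $5,012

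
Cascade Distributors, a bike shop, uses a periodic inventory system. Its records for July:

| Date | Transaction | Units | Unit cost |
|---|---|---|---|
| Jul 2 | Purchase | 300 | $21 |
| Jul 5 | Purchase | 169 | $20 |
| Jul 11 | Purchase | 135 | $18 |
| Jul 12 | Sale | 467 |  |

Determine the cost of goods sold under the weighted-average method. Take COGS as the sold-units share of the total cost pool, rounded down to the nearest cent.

COGS = $9,363.19

Jul 12, sell 467: 467/604 × $12,110.00 → $9,363.19
Ending inventory (cost pool remaining) = $2,746.81
Check: goods available $12,110.00 = COGS $9,363.19 + ending $2,746.81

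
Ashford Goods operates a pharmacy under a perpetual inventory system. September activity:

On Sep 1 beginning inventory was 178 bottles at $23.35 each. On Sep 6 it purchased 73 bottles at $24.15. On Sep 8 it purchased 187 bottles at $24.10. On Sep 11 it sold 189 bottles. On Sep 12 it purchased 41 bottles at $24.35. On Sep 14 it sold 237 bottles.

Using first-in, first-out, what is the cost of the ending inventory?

Sep 11, 189 sold [FIFO — oldest first]: 178 @ $23.35 + 11 @ $24.15 = $4,421.95
Sep 14, 237 sold [FIFO — oldest first]: 62 @ $24.15 + 175 @ $24.10 = $5,714.80
Total COGS = $4,421.95 + $5,714.80 = $10,136.75
Ending inventory: 12 @ $24.10 + 41 @ $24.35 = $1,287.55

Ending inventory = $1,287.55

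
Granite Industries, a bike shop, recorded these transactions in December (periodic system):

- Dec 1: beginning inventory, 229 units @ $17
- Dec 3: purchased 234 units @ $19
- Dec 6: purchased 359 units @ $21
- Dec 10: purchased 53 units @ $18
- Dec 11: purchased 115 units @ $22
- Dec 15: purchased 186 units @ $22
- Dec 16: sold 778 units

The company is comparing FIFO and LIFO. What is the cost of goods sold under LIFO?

COGS = $16,350

FIFO COGS: 229 @ $17 + 234 @ $19 + 315 @ $21 = $14,954
LIFO COGS: 186 @ $22 + 115 @ $22 + 53 @ $18 + 359 @ $21 + 65 @ $19 = $16,350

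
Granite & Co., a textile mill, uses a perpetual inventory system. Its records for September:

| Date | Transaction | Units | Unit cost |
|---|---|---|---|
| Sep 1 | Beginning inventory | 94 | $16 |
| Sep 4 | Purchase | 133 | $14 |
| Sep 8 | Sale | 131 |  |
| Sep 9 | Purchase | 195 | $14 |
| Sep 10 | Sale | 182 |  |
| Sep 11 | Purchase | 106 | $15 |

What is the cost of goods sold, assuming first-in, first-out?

Sep 8, 131 sold [FIFO — oldest first]: 94 @ $16 + 37 @ $14 = $2,022
Sep 10, 182 sold [FIFO — oldest first]: 96 @ $14 + 86 @ $14 = $2,548
Total COGS = $2,022 + $2,548 = $4,570
Ending inventory: 109 @ $14 + 106 @ $15 = $3,116
Check: goods available $7,686 = COGS $4,570 + ending $3,116

COGS = $4,570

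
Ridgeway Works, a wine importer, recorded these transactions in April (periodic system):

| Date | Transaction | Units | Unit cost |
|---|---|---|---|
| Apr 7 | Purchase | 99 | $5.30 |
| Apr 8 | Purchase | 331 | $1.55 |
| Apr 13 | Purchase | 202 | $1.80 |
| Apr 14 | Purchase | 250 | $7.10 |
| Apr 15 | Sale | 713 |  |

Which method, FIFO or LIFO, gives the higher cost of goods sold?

FIFO COGS: 99 @ $5.30 + 331 @ $1.55 + 202 @ $1.80 + 81 @ $7.10 = $1,976.45
LIFO COGS: 250 @ $7.10 + 202 @ $1.80 + 261 @ $1.55 = $2,543.15

LIFO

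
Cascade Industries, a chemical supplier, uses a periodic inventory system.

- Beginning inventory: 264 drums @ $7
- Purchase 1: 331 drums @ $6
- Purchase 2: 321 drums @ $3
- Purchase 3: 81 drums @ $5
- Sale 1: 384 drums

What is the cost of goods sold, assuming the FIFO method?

COGS = $2,568

Sale 1 (384) [FIFO — oldest first]: 264 @ $7 + 120 @ $6 = $2,568
Ending inventory: 211 @ $6 + 321 @ $3 + 81 @ $5 = $2,634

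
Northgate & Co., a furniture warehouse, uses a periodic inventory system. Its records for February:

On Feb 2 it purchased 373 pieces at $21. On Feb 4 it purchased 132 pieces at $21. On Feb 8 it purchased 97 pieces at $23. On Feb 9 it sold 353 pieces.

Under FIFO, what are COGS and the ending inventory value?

Feb 9, 353 sold [FIFO — oldest first]: 353 @ $21 = $7,413
Ending inventory: 20 @ $21 + 132 @ $21 + 97 @ $23 = $5,423

COGS = $7,413; ending inventory = $5,423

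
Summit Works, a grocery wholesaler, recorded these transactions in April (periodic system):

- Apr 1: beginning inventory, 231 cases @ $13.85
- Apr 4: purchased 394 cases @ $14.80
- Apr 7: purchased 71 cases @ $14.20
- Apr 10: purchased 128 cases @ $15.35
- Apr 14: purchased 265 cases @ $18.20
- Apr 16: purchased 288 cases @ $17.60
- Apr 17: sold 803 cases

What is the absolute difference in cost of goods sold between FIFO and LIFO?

$1,938.40

FIFO COGS: 231 @ $13.85 + 394 @ $14.80 + 71 @ $14.20 + 107 @ $15.35 = $11,681.20
LIFO COGS: 288 @ $17.60 + 265 @ $18.20 + 128 @ $15.35 + 71 @ $14.20 + 51 @ $14.80 = $13,619.60
Difference = |$11,681.20 − $13,619.60| = $1,938.40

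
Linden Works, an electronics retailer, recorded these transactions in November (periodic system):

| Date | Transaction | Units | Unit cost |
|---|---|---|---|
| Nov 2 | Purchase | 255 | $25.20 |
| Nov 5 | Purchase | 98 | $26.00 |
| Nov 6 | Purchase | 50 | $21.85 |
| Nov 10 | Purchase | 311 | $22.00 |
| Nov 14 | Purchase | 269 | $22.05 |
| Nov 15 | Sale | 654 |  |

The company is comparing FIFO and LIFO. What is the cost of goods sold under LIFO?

COGS = $14,489.95

FIFO COGS: 255 @ $25.20 + 98 @ $26.00 + 50 @ $21.85 + 251 @ $22.00 = $15,588.50
LIFO COGS: 269 @ $22.05 + 311 @ $22.00 + 50 @ $21.85 + 24 @ $26.00 = $14,489.95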